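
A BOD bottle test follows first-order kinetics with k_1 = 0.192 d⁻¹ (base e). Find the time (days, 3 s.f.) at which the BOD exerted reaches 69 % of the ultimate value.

t ≈ 6.10 d

y/L₀ = 1 − e^(−k_1 t) = 0.69 ⇒ e^(−k_1 t) = 0.310
t = −ln(0.310) / 0.192 = 1.171 / 0.192 = 6.100 d.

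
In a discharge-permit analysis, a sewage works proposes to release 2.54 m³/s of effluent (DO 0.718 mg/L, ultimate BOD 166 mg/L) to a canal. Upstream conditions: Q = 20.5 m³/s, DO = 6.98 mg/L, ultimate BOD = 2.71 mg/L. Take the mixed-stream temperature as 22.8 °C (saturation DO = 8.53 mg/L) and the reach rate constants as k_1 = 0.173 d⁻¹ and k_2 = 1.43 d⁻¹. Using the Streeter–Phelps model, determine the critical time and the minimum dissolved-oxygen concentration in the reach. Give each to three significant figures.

t_c ≈ 0.454 d; minimum DO ≈ 6.21 mg/L

Mixed DO = (20.5×6.98 + 2.54×0.718)/(20.5+2.54) = 144.9/23.04 = 6.290 mg/L.
Mixed L₀ = (20.5×2.71 + 2.54×166)/(23.04) = 477.2/23.04 = 20.71 mg/L.
Initial deficit D₀ = C_s − DO₀ = 8.53 − 6.290 = 2.240 mg/L.
t_c = (1/1.257) ln[(1.43/0.173)(1 − 2.240×1.257/(0.173×20.71))] = 0.7955 × ln(1.769) = 0.4540 d.
D_c = (0.173/1.43) × 20.71 × e^(−0.173×0.4540) = 0.1210 × 20.71 × 0.9245 = 2.316 mg/L.
Minimum DO = 8.53 − 2.316 = 6.214 mg/L.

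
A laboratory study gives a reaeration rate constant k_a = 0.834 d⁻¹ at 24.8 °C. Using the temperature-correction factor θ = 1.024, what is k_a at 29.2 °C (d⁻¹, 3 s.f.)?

k_a(T₂) = k_a(T₁) · θ^(T₂−T₁) = 0.834 × 1.024^(29.2−24.8)
= 0.834 × 1.024^4.40 = 0.834 × 1.110 = 0.9257 d⁻¹.

k_a ≈ 0.926 d⁻¹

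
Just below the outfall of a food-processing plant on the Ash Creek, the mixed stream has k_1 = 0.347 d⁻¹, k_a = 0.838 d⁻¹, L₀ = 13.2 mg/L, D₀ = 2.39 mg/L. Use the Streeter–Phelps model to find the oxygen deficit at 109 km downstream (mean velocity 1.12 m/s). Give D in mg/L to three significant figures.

Travel time t = x/v = 109 km / (1.12 m/s) = 109000 m / 1.12 m/s = 97320 s = 1.126 d.
k_1 L₀/(k_a−k_1) = 0.347×13.2/(0.838−0.347) = 4.580/0.4910 = 9.329 mg/L.
e^(−k_1 t) = e^(−0.347×1.126) = 0.6765; e^(−k_a t) = e^(−0.838×1.126) = 0.3891.
D = 9.329 × (0.6765 − 0.3891) + 2.39 × 0.3891 = 2.681 + 0.9299 = 3.611 mg/L.

D ≈ 3.61 mg/L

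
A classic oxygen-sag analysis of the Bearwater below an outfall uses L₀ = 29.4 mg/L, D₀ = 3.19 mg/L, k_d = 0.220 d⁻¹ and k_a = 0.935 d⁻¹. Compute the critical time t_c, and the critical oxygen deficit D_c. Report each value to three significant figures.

t_c = [1/(k_a−k_d)] ln[(k_a/k_d)(1 − D₀(k_a−k_d)/(k_d L₀))]
= [1/(0.935−0.220)] ln[(0.935/0.220)(1 − 3.19×0.7150/(0.220×29.4))]
= (1/0.7150) ln[4.250 × 0.6474] = 1.399 × ln(2.751) = 1.399 × 1.012 = 1.415 d.
D_c = (k_d/k_a) L₀ e^(−k_d t_c) = (0.220/0.935) × 29.4 × e^(−0.220×1.415) = 0.2353 × 29.4 × 0.7324 = 5.067 mg/L.

t_c ≈ 1.42 d; D_c ≈ 5.07 mg/L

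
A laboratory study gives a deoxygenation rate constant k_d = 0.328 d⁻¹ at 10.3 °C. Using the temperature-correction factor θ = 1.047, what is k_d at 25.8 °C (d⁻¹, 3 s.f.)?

k_d(T₂) = k_d(T₁) · θ^(T₂−T₁) = 0.328 × 1.047^(25.8−10.3)
= 0.328 × 1.047^15.5 = 0.328 × 2.038 = 0.6684 d⁻¹.

k_d ≈ 0.668 d⁻¹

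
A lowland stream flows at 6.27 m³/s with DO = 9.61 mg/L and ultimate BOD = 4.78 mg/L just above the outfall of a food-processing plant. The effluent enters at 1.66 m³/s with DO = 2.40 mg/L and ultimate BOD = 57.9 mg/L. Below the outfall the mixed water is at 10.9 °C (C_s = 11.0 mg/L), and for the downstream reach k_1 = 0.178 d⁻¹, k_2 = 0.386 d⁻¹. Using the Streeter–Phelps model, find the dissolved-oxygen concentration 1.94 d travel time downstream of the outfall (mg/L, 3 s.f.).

Mixed DO = (6.27×9.61 + 1.66×2.40)/(6.27+1.66) = 64.24/7.930 = 8.101 mg/L.
Mixed L₀ = (6.27×4.78 + 1.66×57.9)/(7.930) = 126.1/7.930 = 15.90 mg/L.
Initial deficit D₀ = C_s − DO₀ = 11.0 − 8.101 = 2.899 mg/L.
D(1.94) = [0.178×15.90/(0.386−0.178)](e^(−0.178×1.94) − e^(−0.386×1.94)) + 2.899 e^(−0.386×1.94)
= 13.61 × (0.7080 − 0.4729) + 2.899 × 0.4729 = 4.570 mg/L.
DO = 11.0 − 4.570 = 6.430 mg/L.

DO ≈ 6.43 mg/L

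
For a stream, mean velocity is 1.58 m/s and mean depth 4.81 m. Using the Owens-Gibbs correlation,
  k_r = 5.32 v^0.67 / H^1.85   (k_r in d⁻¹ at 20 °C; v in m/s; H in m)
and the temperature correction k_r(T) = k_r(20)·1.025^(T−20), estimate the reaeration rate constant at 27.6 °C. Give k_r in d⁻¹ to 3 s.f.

k_r(20) = 5.32 × 1.58^0.67 / 4.81^1.85 = 5.32 × 1.359 / 18.28 = 0.3954 d⁻¹.
k_r(27.6) = 0.3954 × 1.025^(27.6−20) = 0.3954 × 1.206 = 0.4770 d⁻¹.

k_r ≈ 0.477 d⁻¹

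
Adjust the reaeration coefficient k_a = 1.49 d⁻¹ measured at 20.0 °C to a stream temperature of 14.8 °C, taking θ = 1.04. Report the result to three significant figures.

k_a ≈ 1.22 d⁻¹

k_a(T₂) = k_a(T₁) · θ^(T₂−T₁) = 1.49 × 1.04^(14.8−20.0)
= 1.49 × 1.04^-5.20 = 1.49 × 0.8155 = 1.215 d⁻¹.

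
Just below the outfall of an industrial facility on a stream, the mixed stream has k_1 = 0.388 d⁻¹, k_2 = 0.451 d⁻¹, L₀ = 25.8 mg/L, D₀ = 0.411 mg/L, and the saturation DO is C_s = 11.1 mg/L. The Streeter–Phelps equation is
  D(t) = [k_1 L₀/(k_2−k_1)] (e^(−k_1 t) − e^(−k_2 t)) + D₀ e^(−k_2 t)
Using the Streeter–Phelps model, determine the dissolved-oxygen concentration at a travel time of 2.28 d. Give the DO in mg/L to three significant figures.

DO ≈ 2.18 mg/L

k_1 L₀/(k_2−k_1) = 0.388×25.8/(0.451−0.388) = 10.01/0.06300 = 158.9 mg/L.
e^(−k_1 t) = e^(−0.388×2.280) = 0.4129; e^(−k_2 t) = e^(−0.451×2.280) = 0.3576.
D = 158.9 × (0.4129 − 0.3576) + 0.411 × 0.3576 = 8.778 + 0.1470 = 8.925 mg/L.
DO = C_s − D = 11.1 − 8.925 = 2.175 mg/L.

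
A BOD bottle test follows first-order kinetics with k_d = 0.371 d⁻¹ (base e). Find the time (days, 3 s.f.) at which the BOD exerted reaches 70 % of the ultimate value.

y/L₀ = 1 − e^(−k_d t) = 0.70 ⇒ e^(−k_d t) = 0.300
t = −ln(0.300) / 0.371 = 1.204 / 0.371 = 3.245 d.

t ≈ 3.25 d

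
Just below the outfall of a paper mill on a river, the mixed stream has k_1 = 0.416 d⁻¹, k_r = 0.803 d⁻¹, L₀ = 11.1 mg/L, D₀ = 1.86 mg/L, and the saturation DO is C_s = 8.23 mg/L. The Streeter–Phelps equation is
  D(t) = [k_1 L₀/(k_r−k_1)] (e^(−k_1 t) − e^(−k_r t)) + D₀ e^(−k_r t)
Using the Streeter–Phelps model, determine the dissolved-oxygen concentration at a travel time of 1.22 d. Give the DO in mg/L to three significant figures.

k_1 L₀/(k_r−k_1) = 0.416×11.1/(0.803−0.416) = 4.618/0.3870 = 11.93 mg/L.
e^(−k_1 t) = e^(−0.416×1.220) = 0.6020; e^(−k_r t) = e^(−0.803×1.220) = 0.3754.
D = 11.93 × (0.6020 − 0.3754) + 1.86 × 0.3754 = 2.703 + 0.6983 = 3.401 mg/L.
DO = C_s − D = 8.23 − 3.401 = 4.829 mg/L.

DO ≈ 4.83 mg/L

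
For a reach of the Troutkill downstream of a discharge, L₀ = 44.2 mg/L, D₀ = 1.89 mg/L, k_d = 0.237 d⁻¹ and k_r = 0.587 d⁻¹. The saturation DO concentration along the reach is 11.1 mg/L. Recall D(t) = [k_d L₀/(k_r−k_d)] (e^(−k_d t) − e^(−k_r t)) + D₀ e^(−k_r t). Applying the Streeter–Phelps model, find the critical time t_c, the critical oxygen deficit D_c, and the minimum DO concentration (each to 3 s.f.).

At the critical point dD/dt = 0, so k_d L₀ e^(−k_d t) = k_r D. Substituting D(t) from the Streeter–Phelps equation and solving for t gives
t_c = ln[(k_r/k_d)(1 − D₀(k_r−k_d)/(k_d L₀))] / (k_r−k_d).
Here k_r−k_d = 0.3500 d⁻¹ and 1 − D₀(k_r−k_d)/(k_d L₀) = 1 − 1.89×0.3500/(0.237×44.2) = 0.9369, so
t_c = ln(2.477 × 0.9369) / 0.3500 = 0.8417 / 0.3500 = 2.405 d.
L(t_c) = L₀ e^(−k_d t_c) = 44.2 × 0.5655 = 25.00 mg/L, and at the critical point k_r D_c = k_d L, so D_c = (0.237/0.587) × 25.00 = 10.09 mg/L.
Minimum DO = C_s − D_c = 11.1 − 10.09 = 1.008 mg/L.

t_c ≈ 2.40 d; D_c ≈ 10.1 mg/L; min DO ≈ 1.01 mg/L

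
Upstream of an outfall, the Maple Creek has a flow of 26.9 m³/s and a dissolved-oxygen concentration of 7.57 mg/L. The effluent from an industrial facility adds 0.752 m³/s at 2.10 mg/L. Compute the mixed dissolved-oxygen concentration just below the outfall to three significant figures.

7.42 mg/L

Flow-weighted mixing: C = (Q_r C_r + Q_w C_w)/(Q_r + Q_w)
= (26.9×7.57 + 0.752×2.10)/(26.9 + 0.752) = 205.2/27.65 = 7.421 mg/L.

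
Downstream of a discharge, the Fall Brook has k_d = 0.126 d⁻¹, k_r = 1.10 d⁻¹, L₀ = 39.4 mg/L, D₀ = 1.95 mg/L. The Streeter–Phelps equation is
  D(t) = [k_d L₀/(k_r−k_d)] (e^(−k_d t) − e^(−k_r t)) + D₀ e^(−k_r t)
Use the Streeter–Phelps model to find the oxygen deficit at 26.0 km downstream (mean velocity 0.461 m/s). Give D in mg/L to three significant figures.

D ≈ 3.16 mg/L

Travel time t = x/v = 26.0 km / (0.461 m/s) = 26000 m / 0.461 m/s = 56400 s = 0.6528 d.
k_d L₀/(k_r−k_d) = 0.126×39.4/(1.10−0.126) = 4.964/0.9740 = 5.097 mg/L.
e^(−k_d t) = e^(−0.126×0.6528) = 0.9210; e^(−k_r t) = e^(−1.10×0.6528) = 0.4877.
D = 5.097 × (0.9210 − 0.4877) + 1.95 × 0.4877 = 2.209 + 0.9510 = 3.160 mg/L.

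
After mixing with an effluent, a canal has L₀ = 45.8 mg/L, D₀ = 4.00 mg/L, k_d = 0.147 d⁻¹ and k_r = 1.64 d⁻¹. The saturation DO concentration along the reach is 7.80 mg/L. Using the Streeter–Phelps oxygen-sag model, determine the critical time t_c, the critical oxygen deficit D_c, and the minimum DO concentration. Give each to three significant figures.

t_c ≈ 0.155 d; D_c ≈ 4.01 mg/L; min DO ≈ 3.79 mg/L

At the critical point dD/dt = 0, so k_d L₀ e^(−k_d t) = k_r D. Substituting D(t) from the Streeter–Phelps equation and solving for t gives
t_c = ln[(k_r/k_d)(1 − D₀(k_r−k_d)/(k_d L₀))] / (k_r−k_d).
Here k_r−k_d = 1.493 d⁻¹ and 1 − D₀(k_r−k_d)/(k_d L₀) = 1 − 4.00×1.493/(0.147×45.8) = 0.1130, so
t_c = ln(11.16 × 0.1130) / 1.493 = 0.2314 / 1.493 = 0.1550 d.
D_c = (k_d/k_r) L₀ e^(−k_d t_c) = (0.147/1.64) × 45.8 × e^(−0.147×0.1550) = 0.08963 × 45.8 × 0.9775 = 4.013 mg/L.
Minimum DO = C_s − D_c = 7.80 − 4.013 = 3.787 mg/L.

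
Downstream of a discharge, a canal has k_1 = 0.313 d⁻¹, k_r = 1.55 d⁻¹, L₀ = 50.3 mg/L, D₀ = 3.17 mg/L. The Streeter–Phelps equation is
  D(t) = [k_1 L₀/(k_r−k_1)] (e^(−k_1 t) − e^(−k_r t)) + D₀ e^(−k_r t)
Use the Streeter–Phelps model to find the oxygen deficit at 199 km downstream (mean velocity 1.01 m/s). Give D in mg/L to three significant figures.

D ≈ 5.96 mg/L

Travel time t = x/v = 199 km / (1.01 m/s) = 199000 m / 1.01 m/s = 197000 s = 2.280 d.
k_1 L₀/(k_r−k_1) = 0.313×50.3/(1.55−0.313) = 15.74/1.237 = 12.73 mg/L.
e^(−k_1 t) = e^(−0.313×2.280) = 0.4898; e^(−k_r t) = e^(−1.55×2.280) = 0.02917.
D = 12.73 × (0.4898 − 0.02917) + 3.17 × 0.02917 = 5.863 + 0.09246 = 5.955 mg/L.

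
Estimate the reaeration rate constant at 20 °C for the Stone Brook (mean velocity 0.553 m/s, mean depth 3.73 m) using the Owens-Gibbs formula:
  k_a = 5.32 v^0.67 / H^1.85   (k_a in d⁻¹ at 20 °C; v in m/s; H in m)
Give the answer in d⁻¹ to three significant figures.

k_a ≈ 0.313 d⁻¹

k_a = 5.32 × 0.553^0.67 / 3.73^1.85 = 5.32 × 0.6724 / 11.42 = 0.3132 d⁻¹.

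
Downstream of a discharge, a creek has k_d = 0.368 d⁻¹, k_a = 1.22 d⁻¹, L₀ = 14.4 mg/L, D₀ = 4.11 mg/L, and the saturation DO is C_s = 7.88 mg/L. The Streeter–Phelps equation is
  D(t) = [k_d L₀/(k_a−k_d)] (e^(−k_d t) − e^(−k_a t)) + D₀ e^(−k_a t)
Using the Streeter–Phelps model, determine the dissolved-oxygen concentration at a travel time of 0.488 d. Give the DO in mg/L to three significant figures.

DO ≈ 3.85 mg/L

k_d L₀/(k_a−k_d) = 0.368×14.4/(1.22−0.368) = 5.299/0.8520 = 6.220 mg/L.
e^(−k_d t) = e^(−0.368×0.4880) = 0.8356; e^(−k_a t) = e^(−1.22×0.4880) = 0.5514.
D = 6.220 × (0.8356 − 0.5514) + 4.11 × 0.5514 = 1.768 + 2.266 = 4.034 mg/L.
DO = C_s − D = 7.88 − 4.034 = 3.846 mg/L.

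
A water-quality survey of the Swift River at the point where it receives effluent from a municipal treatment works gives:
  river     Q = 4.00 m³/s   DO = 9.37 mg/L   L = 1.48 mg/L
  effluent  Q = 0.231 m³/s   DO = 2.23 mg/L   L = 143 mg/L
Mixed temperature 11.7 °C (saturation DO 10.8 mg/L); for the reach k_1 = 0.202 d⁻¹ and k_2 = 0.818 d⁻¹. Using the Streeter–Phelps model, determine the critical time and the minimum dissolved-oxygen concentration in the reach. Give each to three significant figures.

Mixed DO = (4.00×9.37 + 0.231×2.23)/(4.00+0.231) = 38.00/4.231 = 8.980 mg/L.
Mixed L₀ = (4.00×1.48 + 0.231×143)/(4.231) = 38.95/4.231 = 9.207 mg/L.
Initial deficit D₀ = C_s − DO₀ = 10.8 − 8.980 = 1.820 mg/L.
t_c = (1/0.6160) ln[(0.818/0.202)(1 − 1.820×0.6160/(0.202×9.207))] = 1.623 × ln(1.609) = 0.7716 d.
D_c = (0.202/0.818) × 9.207 × e^(−0.202×0.7716) = 0.2469 × 9.207 × 0.8557 = 1.945 mg/L.
Minimum DO = 10.8 − 1.945 = 8.855 mg/L.

t_c ≈ 0.772 d; minimum DO ≈ 8.85 mg/L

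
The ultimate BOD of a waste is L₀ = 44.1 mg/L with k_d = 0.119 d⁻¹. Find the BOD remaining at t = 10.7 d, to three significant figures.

L_t = L₀ e^(−k_d t) = 44.1 × e^(−0.119×10.7) = 44.1 × 0.2799 = 12.34 mg/L.

L ≈ 12.3 mg/L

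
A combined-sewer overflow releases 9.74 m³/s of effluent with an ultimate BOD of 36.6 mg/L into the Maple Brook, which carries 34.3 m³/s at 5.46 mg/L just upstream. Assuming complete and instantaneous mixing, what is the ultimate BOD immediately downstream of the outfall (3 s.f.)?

12.3 mg/L

Flow-weighted mixing: C = (Q_r C_r + Q_w C_w)/(Q_r + Q_w)
= (34.3×5.46 + 9.74×36.6)/(34.3 + 9.74) = 543.8/44.04 = 12.35 mg/L.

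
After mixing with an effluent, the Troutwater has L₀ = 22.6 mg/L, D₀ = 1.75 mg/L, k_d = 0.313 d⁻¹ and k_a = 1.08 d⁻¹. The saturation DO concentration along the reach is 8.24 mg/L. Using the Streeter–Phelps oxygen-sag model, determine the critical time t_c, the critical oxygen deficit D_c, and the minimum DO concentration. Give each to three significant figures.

t_c ≈ 1.34 d; D_c ≈ 4.31 mg/L; min DO ≈ 3.93 mg/L

t_c = [1/(k_a−k_d)] ln[(k_a/k_d)(1 − D₀(k_a−k_d)/(k_d L₀))]
= [1/(1.08−0.313)] ln[(1.08/0.313)(1 − 1.75×0.7670/(0.313×22.6))]
= (1/0.7670) ln[3.450 × 0.8103] = 1.304 × ln(2.796) = 1.304 × 1.028 = 1.340 d.
L(t_c) = L₀ e^(−k_d t_c) = 22.6 × 0.6573 = 14.86 mg/L, and at the critical point k_a D_c = k_d L, so D_c = (0.313/1.08) × 14.86 = 4.305 mg/L.
Minimum DO = C_s − D_c = 8.24 − 4.305 = 3.935 mg/L.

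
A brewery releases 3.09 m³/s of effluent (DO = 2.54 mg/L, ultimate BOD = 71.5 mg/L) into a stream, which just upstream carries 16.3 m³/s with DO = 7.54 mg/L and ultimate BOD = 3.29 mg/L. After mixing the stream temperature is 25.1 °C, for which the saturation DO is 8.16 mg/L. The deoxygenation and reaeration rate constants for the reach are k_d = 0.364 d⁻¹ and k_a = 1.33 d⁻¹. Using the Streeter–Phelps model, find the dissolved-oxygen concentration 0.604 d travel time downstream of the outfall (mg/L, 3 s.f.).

DO ≈ 5.63 mg/L

Mixed DO = (16.3×7.54 + 3.09×2.54)/(16.3+3.09) = 130.8/19.39 = 6.743 mg/L.
Mixed L₀ = (16.3×3.29 + 3.09×71.5)/(19.39) = 274.6/19.39 = 14.16 mg/L.
Initial deficit D₀ = C_s − DO₀ = 8.16 − 6.743 = 1.417 mg/L.
D(0.604) = [0.364×14.16/(1.33−0.364)](e^(−0.364×0.604) − e^(−1.33×0.604)) + 1.417 e^(−1.33×0.604)
= 5.336 × (0.8026 − 0.4478) + 1.417 × 0.4478 = 2.528 mg/L.
DO = 8.16 − 2.528 = 5.632 mg/L.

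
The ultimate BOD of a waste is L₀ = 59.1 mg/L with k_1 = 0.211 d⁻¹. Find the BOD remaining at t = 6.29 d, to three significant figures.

L_t = L₀ e^(−k_1 t) = 59.1 × e^(−0.211×6.29) = 59.1 × 0.2652 = 15.67 mg/L.

L ≈ 15.7 mg/L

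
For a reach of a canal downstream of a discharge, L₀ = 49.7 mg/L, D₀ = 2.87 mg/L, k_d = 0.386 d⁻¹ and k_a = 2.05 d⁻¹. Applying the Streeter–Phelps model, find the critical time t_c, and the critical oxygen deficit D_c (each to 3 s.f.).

With k_a/k_d = 5.311 and 1 − D₀(k_a−k_d)/(k_d L₀) = 0.7511,
t_c = ln(5.311 × 0.7511) / (2.05 − 0.386) = ln(3.989) / 1.664 = 1.383/1.664 = 0.8314 d.
L(t_c) = L₀ e^(−k_d t_c) = 49.7 × 0.7255 = 36.06 mg/L, and at the critical point k_a D_c = k_d L, so D_c = (0.386/2.05) × 36.06 = 6.789 mg/L.

t_c ≈ 0.831 d; D_c ≈ 6.79 mg/L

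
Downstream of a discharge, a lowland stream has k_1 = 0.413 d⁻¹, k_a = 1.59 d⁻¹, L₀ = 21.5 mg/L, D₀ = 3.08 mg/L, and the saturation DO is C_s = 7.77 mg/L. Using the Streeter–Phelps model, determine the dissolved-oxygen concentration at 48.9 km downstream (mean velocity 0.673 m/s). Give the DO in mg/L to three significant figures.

Travel time t = x/v = 48.9 km / (0.673 m/s) = 48900 m / 0.673 m/s = 72660 s = 0.8410 d.
k_1 L₀/(k_a−k_1) = 0.413×21.5/(1.59−0.413) = 8.880/1.177 = 7.544 mg/L.
e^(−k_1 t) = e^(−0.413×0.8410) = 0.7066; e^(−k_a t) = e^(−1.59×0.8410) = 0.2626.
D = 7.544 × (0.7066 − 0.2626) + 3.08 × 0.2626 = 3.349 + 0.8088 = 4.158 mg/L.
DO = C_s − D = 7.77 − 4.158 = 3.612 mg/L.

DO ≈ 3.61 mg/L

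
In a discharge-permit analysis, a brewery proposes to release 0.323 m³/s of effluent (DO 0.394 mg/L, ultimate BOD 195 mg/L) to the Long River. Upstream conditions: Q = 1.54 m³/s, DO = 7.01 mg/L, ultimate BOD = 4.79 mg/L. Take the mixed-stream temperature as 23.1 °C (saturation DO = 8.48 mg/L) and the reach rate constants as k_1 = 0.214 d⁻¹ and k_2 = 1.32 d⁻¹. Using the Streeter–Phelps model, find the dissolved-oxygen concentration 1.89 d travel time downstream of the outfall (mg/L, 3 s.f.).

Mixed DO = (1.54×7.01 + 0.323×0.394)/(1.54+0.323) = 10.92/1.863 = 5.863 mg/L.
Mixed L₀ = (1.54×4.79 + 0.323×195)/(1.863) = 70.36/1.863 = 37.77 mg/L.
Initial deficit D₀ = C_s − DO₀ = 8.48 − 5.863 = 2.617 mg/L.
D(1.89) = [0.214×37.77/(1.32−0.214)](e^(−0.214×1.89) − e^(−1.32×1.89)) + 2.617 e^(−1.32×1.89)
= 7.308 × (0.6673 − 0.08251) + 2.617 × 0.08251 = 4.490 mg/L.
DO = 8.48 − 4.490 = 3.990 mg/L.

DO ≈ 3.99 mg/L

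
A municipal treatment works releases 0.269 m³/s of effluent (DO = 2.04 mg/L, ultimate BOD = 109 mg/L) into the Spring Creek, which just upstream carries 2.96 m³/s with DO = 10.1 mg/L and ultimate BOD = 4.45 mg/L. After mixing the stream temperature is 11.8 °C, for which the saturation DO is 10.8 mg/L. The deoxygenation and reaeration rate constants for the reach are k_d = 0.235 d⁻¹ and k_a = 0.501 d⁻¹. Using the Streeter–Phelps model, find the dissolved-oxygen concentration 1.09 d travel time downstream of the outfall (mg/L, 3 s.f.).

Mixed DO = (2.96×10.1 + 0.269×2.04)/(2.96+0.269) = 30.44/3.229 = 9.429 mg/L.
Mixed L₀ = (2.96×4.45 + 0.269×109)/(3.229) = 42.49/3.229 = 13.16 mg/L.
Initial deficit D₀ = C_s − DO₀ = 10.8 − 9.429 = 1.371 mg/L.
D(1.09) = [0.235×13.16/(0.501−0.235)](e^(−0.235×1.09) − e^(−0.501×1.09)) + 1.371 e^(−0.501×1.09)
= 11.63 × (0.7740 − 0.5792) + 1.371 × 0.5792 = 3.059 mg/L.
DO = 10.8 − 3.059 = 7.741 mg/L.

DO ≈ 7.74 mg/L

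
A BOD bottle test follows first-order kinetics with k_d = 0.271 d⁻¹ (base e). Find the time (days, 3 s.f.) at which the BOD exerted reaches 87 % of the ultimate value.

y/L₀ = 1 − e^(−k_d t) = 0.87 ⇒ e^(−k_d t) = 0.130
t = −ln(0.130) / 0.271 = 2.040 / 0.271 = 7.528 d.

t ≈ 7.53 d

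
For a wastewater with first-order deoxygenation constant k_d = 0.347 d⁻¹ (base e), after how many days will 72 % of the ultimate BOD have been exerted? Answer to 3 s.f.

y/L₀ = 1 − e^(−k_d t) = 0.72 ⇒ e^(−k_d t) = 0.280
t = −ln(0.280) / 0.347 = 1.273 / 0.347 = 3.668 d.

t ≈ 3.67 d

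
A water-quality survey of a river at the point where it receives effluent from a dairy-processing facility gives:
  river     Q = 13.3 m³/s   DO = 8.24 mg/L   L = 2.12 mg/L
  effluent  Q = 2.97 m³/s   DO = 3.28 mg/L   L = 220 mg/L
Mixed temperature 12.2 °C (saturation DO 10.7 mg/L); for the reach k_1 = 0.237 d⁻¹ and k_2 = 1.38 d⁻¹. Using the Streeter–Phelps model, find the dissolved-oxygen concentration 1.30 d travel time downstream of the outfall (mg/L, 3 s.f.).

Mixed DO = (13.3×8.24 + 2.97×3.28)/(13.3+2.97) = 119.3/16.27 = 7.335 mg/L.
Mixed L₀ = (13.3×2.12 + 2.97×220)/(16.27) = 681.6/16.27 = 41.89 mg/L.
Initial deficit D₀ = C_s − DO₀ = 10.7 − 7.335 = 3.365 mg/L.
D(1.30) = [0.237×41.89/(1.38−0.237)](e^(−0.237×1.30) − e^(−1.38×1.30)) + 3.365 e^(−1.38×1.30)
= 8.686 × (0.7348 − 0.1663) + 3.365 × 0.1663 = 5.498 mg/L.
DO = 10.7 − 5.498 = 5.202 mg/L.

DO ≈ 5.20 mg/L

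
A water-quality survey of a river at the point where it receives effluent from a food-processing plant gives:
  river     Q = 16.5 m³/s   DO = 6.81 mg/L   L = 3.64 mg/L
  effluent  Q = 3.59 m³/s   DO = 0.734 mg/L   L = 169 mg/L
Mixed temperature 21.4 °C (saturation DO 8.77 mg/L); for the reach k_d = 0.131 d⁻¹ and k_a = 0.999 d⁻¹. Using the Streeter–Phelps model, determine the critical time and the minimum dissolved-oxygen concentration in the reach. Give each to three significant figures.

t_c ≈ 1.26 d; minimum DO ≈ 5.08 mg/L

Mixed DO = (16.5×6.81 + 3.59×0.734)/(16.5+3.59) = 115.0/20.09 = 5.724 mg/L.
Mixed L₀ = (16.5×3.64 + 3.59×169)/(20.09) = 666.8/20.09 = 33.19 mg/L.
Initial deficit D₀ = C_s − DO₀ = 8.77 − 5.724 = 3.046 mg/L.
t_c = (1/0.8680) ln[(0.999/0.131)(1 − 3.046×0.8680/(0.131×33.19))] = 1.152 × ln(2.989) = 1.261 d.
D_c = (0.131/0.999) × 33.19 × e^(−0.131×1.261) = 0.1311 × 33.19 × 0.8477 = 3.689 mg/L.
Minimum DO = 8.77 − 3.689 = 5.081 mg/L.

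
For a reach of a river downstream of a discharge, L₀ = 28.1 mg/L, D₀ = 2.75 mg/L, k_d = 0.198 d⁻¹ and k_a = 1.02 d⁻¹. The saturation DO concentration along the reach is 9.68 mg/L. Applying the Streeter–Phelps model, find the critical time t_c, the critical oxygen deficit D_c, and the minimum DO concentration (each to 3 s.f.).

At the critical point dD/dt = 0, so k_d L₀ e^(−k_d t) = k_a D. Substituting D(t) from the Streeter–Phelps equation and solving for t gives
t_c = ln[(k_a/k_d)(1 − D₀(k_a−k_d)/(k_d L₀))] / (k_a−k_d).
Here k_a−k_d = 0.8220 d⁻¹ and 1 − D₀(k_a−k_d)/(k_d L₀) = 1 − 2.75×0.8220/(0.198×28.1) = 0.5937, so
t_c = ln(5.152 × 0.5937) / 0.8220 = 1.118 / 0.8220 = 1.360 d.
L(t_c) = L₀ e^(−k_d t_c) = 28.1 × 0.7639 = 21.47 mg/L, and at the critical point k_a D_c = k_d L, so D_c = (0.198/1.02) × 21.47 = 4.167 mg/L.
Minimum DO = C_s − D_c = 9.68 − 4.167 = 5.513 mg/L.

t_c ≈ 1.36 d; D_c ≈ 4.17 mg/L; min DO ≈ 5.51 mg/L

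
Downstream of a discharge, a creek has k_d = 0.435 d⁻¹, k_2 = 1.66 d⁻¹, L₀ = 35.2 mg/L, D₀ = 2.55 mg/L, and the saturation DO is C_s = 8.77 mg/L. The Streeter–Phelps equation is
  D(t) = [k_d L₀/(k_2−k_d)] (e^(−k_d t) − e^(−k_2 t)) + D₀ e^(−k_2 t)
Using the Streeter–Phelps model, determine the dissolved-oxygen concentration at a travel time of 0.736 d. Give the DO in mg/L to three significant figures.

DO ≈ 2.63 mg/L

k_d L₀/(k_2−k_d) = 0.435×35.2/(1.66−0.435) = 15.31/1.225 = 12.50 mg/L.
e^(−k_d t) = e^(−0.435×0.7360) = 0.7260; e^(−k_2 t) = e^(−1.66×0.7360) = 0.2947.
D = 12.50 × (0.7260 − 0.2947) + 2.55 × 0.2947 = 5.391 + 0.7515 = 6.143 mg/L.
DO = C_s − D = 8.77 − 6.143 = 2.627 mg/L.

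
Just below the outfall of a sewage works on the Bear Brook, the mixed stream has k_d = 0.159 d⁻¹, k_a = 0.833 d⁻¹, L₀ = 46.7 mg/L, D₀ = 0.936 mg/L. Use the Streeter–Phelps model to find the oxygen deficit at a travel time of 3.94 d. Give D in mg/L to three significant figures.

k_d L₀/(k_a−k_d) = 0.159×46.7/(0.833−0.159) = 7.425/0.6740 = 11.02 mg/L.
e^(−k_d t) = e^(−0.159×3.940) = 0.5345; e^(−k_a t) = e^(−0.833×3.940) = 0.03755.
D = 11.02 × (0.5345 − 0.03755) + 0.936 × 0.03755 = 5.475 + 0.03515 = 5.510 mg/L.

D ≈ 5.51 mg/L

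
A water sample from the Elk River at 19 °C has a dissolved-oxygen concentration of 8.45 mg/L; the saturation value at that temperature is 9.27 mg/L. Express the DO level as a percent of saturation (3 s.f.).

91.2 % saturation

% saturation = C/C_s × 100 = 8.45/9.27 × 100 = 91.2 %.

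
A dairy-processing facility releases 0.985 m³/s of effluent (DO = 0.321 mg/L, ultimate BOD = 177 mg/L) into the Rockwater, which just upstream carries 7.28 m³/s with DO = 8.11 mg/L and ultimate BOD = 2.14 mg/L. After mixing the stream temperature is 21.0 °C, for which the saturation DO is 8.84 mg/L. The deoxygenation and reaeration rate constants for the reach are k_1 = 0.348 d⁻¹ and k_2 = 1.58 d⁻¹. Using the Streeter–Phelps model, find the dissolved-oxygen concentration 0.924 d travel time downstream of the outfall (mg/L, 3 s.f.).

Mixed DO = (7.28×8.11 + 0.985×0.321)/(7.28+0.985) = 59.36/8.265 = 7.182 mg/L.
Mixed L₀ = (7.28×2.14 + 0.985×177)/(8.265) = 189.9/8.265 = 22.98 mg/L.
Initial deficit D₀ = C_s − DO₀ = 8.84 − 7.182 = 1.658 mg/L.
D(0.924) = [0.348×22.98/(1.58−0.348)](e^(−0.348×0.924) − e^(−1.58×0.924)) + 1.658 e^(−1.58×0.924)
= 6.491 × (0.7250 − 0.2323) + 1.658 × 0.2323 = 3.584 mg/L.
DO = 8.84 − 3.584 = 5.256 mg/L.

DO ≈ 5.26 mg/L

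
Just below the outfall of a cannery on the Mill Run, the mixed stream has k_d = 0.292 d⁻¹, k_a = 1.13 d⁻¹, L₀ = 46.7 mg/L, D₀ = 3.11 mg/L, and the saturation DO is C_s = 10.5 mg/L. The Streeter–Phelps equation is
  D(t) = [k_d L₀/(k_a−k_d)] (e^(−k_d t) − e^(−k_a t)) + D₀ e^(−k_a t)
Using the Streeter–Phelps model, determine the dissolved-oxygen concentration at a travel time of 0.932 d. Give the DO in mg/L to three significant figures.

DO ≈ 2.70 mg/L

k_d L₀/(k_a−k_d) = 0.292×46.7/(1.13−0.292) = 13.64/0.8380 = 16.27 mg/L.
e^(−k_d t) = e^(−0.292×0.9320) = 0.7617; e^(−k_a t) = e^(−1.13×0.9320) = 0.3488.
D = 16.27 × (0.7617 − 0.3488) + 3.11 × 0.3488 = 6.719 + 1.085 = 7.804 mg/L.
DO = C_s − D = 10.5 − 7.804 = 2.696 mg/L.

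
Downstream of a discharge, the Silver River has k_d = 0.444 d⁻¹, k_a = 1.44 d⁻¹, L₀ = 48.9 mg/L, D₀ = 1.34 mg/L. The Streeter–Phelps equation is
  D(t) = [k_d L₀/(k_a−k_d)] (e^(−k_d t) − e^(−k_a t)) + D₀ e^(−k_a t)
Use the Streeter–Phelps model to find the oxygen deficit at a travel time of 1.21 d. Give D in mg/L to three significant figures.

D ≈ 9.16 mg/L

k_d L₀/(k_a−k_d) = 0.444×48.9/(1.44−0.444) = 21.71/0.9960 = 21.80 mg/L.
e^(−k_d t) = e^(−0.444×1.210) = 0.5844; e^(−k_a t) = e^(−1.44×1.210) = 0.1751.
D = 21.80 × (0.5844 − 0.1751) + 1.34 × 0.1751 = 8.921 + 0.2346 = 9.156 mg/L.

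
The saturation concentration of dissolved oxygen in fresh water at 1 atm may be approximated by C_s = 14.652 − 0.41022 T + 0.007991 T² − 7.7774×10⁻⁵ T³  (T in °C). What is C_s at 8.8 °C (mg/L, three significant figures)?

C_s = 14.652 − 0.41022×8.8 + 0.007991×8.8² − 7.7774×10⁻⁵×8.8³ = 11.61 mg/L.

C_s ≈ 11.6 mg/L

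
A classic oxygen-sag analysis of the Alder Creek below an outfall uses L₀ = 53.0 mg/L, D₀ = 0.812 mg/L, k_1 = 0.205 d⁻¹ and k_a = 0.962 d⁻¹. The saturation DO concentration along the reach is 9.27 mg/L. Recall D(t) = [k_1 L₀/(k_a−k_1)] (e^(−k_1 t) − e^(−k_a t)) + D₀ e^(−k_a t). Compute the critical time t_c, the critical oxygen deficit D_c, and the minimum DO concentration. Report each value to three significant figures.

t_c ≈ 1.97 d; D_c ≈ 7.55 mg/L; min DO ≈ 1.72 mg/L

At the critical point dD/dt = 0, so k_1 L₀ e^(−k_1 t) = k_a D. Substituting D(t) from the Streeter–Phelps equation and solving for t gives
t_c = ln[(k_a/k_1)(1 − D₀(k_a−k_1)/(k_1 L₀))] / (k_a−k_1).
Here k_a−k_1 = 0.7570 d⁻¹ and 1 − D₀(k_a−k_1)/(k_1 L₀) = 1 − 0.812×0.7570/(0.205×53.0) = 0.9434, so
t_c = ln(4.693 × 0.9434) / 0.7570 = 1.488 / 0.7570 = 1.965 d.
L(t_c) = L₀ e^(−k_1 t_c) = 53.0 × 0.6684 = 35.42 mg/L, and at the critical point k_a D_c = k_1 L, so D_c = (0.205/0.962) × 35.42 = 7.549 mg/L.
Minimum DO = C_s − D_c = 9.27 − 7.549 = 1.721 mg/L.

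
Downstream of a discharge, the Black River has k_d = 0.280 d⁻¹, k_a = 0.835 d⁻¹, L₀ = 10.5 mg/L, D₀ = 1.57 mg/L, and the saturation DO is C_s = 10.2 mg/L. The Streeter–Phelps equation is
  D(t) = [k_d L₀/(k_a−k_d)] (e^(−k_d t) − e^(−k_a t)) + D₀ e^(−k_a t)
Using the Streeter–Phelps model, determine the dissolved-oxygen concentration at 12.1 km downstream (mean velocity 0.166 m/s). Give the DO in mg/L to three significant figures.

Travel time t = x/v = 12.1 km / (0.166 m/s) = 12100 m / 0.166 m/s = 72890 s = 0.8437 d.
k_d L₀/(k_a−k_d) = 0.280×10.5/(0.835−0.280) = 2.940/0.5550 = 5.297 mg/L.
e^(−k_d t) = e^(−0.280×0.8437) = 0.7896; e^(−k_a t) = e^(−0.835×0.8437) = 0.4944.
D = 5.297 × (0.7896 − 0.4944) + 1.57 × 0.4944 = 1.564 + 0.7762 = 2.340 mg/L.
DO = C_s − D = 10.2 − 2.340 = 7.860 mg/L.

DO ≈ 7.86 mg/L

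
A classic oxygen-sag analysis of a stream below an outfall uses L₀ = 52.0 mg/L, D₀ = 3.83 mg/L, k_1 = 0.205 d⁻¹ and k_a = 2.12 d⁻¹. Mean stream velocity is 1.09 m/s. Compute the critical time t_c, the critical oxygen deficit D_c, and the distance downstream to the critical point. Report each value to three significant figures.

With k_a/k_1 = 10.34 and 1 − D₀(k_a−k_1)/(k_1 L₀) = 0.3120,
t_c = ln(10.34 × 0.3120) / (2.12 − 0.205) = ln(3.226) / 1.915 = 1.171/1.915 = 0.6116 d.
L(t_c) = L₀ e^(−k_1 t_c) = 52.0 × 0.8822 = 45.87 mg/L, and at the critical point k_a D_c = k_1 L, so D_c = (0.205/2.12) × 45.87 = 4.436 mg/L.
x_c = v t_c = 1.09 m/s × 0.6116 d × 86400 s/d = 57600 m ≈ 57.6 km.

t_c ≈ 0.612 d; D_c ≈ 4.44 mg/L; x_c ≈ 57.6 km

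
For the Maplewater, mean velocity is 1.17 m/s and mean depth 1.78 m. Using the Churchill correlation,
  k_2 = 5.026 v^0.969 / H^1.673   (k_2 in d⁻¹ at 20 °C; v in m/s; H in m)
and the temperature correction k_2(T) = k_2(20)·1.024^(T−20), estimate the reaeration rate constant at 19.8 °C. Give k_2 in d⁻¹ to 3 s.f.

k_2 ≈ 2.22 d⁻¹

k_2(20) = 5.026 × 1.17^0.969 / 1.78^1.673 = 5.026 × 1.164 / 2.624 = 2.230 d⁻¹.
k_2(19.8) = 2.230 × 1.024^(19.8−20) = 2.230 × 0.9953 = 2.220 d⁻¹.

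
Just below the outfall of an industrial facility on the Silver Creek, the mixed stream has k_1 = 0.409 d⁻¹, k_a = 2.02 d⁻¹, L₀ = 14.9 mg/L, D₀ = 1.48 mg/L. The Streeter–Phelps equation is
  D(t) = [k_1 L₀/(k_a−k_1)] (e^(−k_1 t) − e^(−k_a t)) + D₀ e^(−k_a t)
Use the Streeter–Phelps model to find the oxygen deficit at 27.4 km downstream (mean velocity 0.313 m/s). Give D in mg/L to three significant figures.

Travel time t = x/v = 27.4 km / (0.313 m/s) = 27400 m / 0.313 m/s = 87540 s = 1.013 d.
k_1 L₀/(k_a−k_1) = 0.409×14.9/(2.02−0.409) = 6.094/1.611 = 3.783 mg/L.
e^(−k_1 t) = e^(−0.409×1.013) = 0.6607; e^(−k_a t) = e^(−2.02×1.013) = 0.1292.
D = 3.783 × (0.6607 − 0.1292) + 1.48 × 0.1292 = 2.011 + 0.1912 = 2.202 mg/L.

D ≈ 2.20 mg/L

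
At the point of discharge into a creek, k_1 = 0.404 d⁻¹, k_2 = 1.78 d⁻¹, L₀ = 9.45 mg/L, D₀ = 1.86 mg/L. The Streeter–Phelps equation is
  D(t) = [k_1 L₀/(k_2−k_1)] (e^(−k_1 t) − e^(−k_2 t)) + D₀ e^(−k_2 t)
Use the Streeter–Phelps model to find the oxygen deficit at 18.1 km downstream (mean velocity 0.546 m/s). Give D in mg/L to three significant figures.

D ≈ 1.91 mg/L

Travel time t = x/v = 18.1 km / (0.546 m/s) = 18100 m / 0.546 m/s = 33150 s = 0.3837 d.
k_1 L₀/(k_2−k_1) = 0.404×9.45/(1.78−0.404) = 3.818/1.376 = 2.775 mg/L.
e^(−k_1 t) = e^(−0.404×0.3837) = 0.8564; e^(−k_2 t) = e^(−1.78×0.3837) = 0.5051.
D = 2.775 × (0.8564 − 0.5051) + 1.86 × 0.5051 = 0.9747 + 0.9395 = 1.914 mg/L.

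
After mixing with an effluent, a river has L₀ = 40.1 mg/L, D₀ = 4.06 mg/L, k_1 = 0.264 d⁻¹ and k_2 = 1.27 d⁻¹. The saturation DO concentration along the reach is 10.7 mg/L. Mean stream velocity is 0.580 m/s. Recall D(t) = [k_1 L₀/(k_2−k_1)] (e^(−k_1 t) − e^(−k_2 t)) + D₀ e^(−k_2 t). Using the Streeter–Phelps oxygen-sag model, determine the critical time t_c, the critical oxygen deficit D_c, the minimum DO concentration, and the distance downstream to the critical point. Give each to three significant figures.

t_c ≈ 1.08 d; D_c ≈ 6.27 mg/L; min DO ≈ 4.43 mg/L; x_c ≈ 54.0 km

At the critical point dD/dt = 0, so k_1 L₀ e^(−k_1 t) = k_2 D. Substituting D(t) from the Streeter–Phelps equation and solving for t gives
t_c = ln[(k_2/k_1)(1 − D₀(k_2−k_1)/(k_1 L₀))] / (k_2−k_1).
Here k_2−k_1 = 1.006 d⁻¹ and 1 − D₀(k_2−k_1)/(k_1 L₀) = 1 − 4.06×1.006/(0.264×40.1) = 0.6142, so
t_c = ln(4.811 × 0.6142) / 1.006 = 1.083 / 1.006 = 1.077 d.
D_c = (k_1/k_2) L₀ e^(−k_1 t_c) = (0.264/1.27) × 40.1 × e^(−0.264×1.077) = 0.2079 × 40.1 × 0.7525 = 6.273 mg/L.
Minimum DO = C_s − D_c = 10.7 − 6.273 = 4.427 mg/L.
x_c = v t_c = 0.580 m/s × 1.077 d × 86400 s/d = 53970 m ≈ 54.0 km.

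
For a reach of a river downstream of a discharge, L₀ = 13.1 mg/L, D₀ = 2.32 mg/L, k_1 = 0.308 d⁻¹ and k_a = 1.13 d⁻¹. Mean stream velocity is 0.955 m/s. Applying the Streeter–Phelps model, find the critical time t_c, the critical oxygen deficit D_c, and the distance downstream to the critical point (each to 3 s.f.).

t_c ≈ 0.803 d; D_c ≈ 2.79 mg/L; x_c ≈ 66.2 km

With k_a/k_1 = 3.669 and 1 − D₀(k_a−k_1)/(k_1 L₀) = 0.5274,
t_c = ln(3.669 × 0.5274) / (1.13 − 0.308) = ln(1.935) / 0.8220 = 0.6600/0.8220 = 0.8029 d.
L(t_c) = L₀ e^(−k_1 t_c) = 13.1 × 0.7809 = 10.23 mg/L, and at the critical point k_a D_c = k_1 L, so D_c = (0.308/1.13) × 10.23 = 2.788 mg/L.
x_c = v t_c = 0.955 m/s × 0.8029 d × 86400 s/d = 66250 m ≈ 66.2 km.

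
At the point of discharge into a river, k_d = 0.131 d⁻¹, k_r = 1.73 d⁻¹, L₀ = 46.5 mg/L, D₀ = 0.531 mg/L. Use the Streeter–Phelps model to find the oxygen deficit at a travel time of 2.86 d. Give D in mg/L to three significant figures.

k_d L₀/(k_r−k_d) = 0.131×46.5/(1.73−0.131) = 6.091/1.599 = 3.810 mg/L.
e^(−k_d t) = e^(−0.131×2.860) = 0.6875; e^(−k_r t) = e^(−1.73×2.860) = 0.007099.
D = 3.810 × (0.6875 − 0.007099) + 0.531 × 0.007099 = 2.592 + 0.003770 = 2.596 mg/L.

D ≈ 2.60 mg/L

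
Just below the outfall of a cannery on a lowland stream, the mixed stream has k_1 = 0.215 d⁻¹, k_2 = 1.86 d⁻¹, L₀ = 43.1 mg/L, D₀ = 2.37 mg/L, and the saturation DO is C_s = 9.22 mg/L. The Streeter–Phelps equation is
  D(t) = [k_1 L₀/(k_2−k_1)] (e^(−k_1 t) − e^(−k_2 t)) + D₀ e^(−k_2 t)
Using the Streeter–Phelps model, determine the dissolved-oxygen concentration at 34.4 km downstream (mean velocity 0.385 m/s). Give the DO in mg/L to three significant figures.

Travel time t = x/v = 34.4 km / (0.385 m/s) = 34400 m / 0.385 m/s = 89350 s = 1.034 d.
k_1 L₀/(k_2−k_1) = 0.215×43.1/(1.86−0.215) = 9.267/1.645 = 5.633 mg/L.
e^(−k_1 t) = e^(−0.215×1.034) = 0.8006; e^(−k_2 t) = e^(−1.86×1.034) = 0.1461.
D = 5.633 × (0.8006 − 0.1461) + 2.37 × 0.1461 = 3.687 + 0.3462 = 4.033 mg/L.
DO = C_s − D = 9.22 − 4.033 = 5.187 mg/L.

DO ≈ 5.19 mg/L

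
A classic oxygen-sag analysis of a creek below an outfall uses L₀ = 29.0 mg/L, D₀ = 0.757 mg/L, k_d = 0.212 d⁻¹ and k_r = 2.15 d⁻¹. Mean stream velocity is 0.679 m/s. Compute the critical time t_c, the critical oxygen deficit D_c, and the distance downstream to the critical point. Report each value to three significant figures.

t_c = [1/(k_r−k_d)] ln[(k_r/k_d)(1 − D₀(k_r−k_d)/(k_d L₀))]
= [1/(2.15−0.212)] ln[(2.15/0.212)(1 − 0.757×1.938/(0.212×29.0))]
= (1/1.938) ln[10.14 × 0.7614] = 0.5160 × ln(7.721) = 0.5160 × 2.044 = 1.055 d.
L(t_c) = L₀ e^(−k_d t_c) = 29.0 × 0.7996 = 23.19 mg/L, and at the critical point k_r D_c = k_d L, so D_c = (0.212/2.15) × 23.19 = 2.287 mg/L.
x_c = v t_c = 0.679 m/s × 1.055 d × 86400 s/d = 61870 m ≈ 61.9 km.

t_c ≈ 1.05 d; D_c ≈ 2.29 mg/L; x_c ≈ 61.9 km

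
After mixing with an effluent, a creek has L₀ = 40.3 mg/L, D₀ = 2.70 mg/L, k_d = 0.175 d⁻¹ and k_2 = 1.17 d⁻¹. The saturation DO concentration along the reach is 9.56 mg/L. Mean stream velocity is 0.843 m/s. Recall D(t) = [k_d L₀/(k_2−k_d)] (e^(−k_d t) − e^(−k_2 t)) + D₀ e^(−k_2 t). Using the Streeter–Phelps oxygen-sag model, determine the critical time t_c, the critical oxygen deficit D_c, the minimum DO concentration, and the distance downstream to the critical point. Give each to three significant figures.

t_c ≈ 1.43 d; D_c ≈ 4.70 mg/L; min DO ≈ 4.86 mg/L; x_c ≈ 104 km

t_c = [1/(k_2−k_d)] ln[(k_2/k_d)(1 − D₀(k_2−k_d)/(k_d L₀))]
= [1/(1.17−0.175)] ln[(1.17/0.175)(1 − 2.70×0.9950/(0.175×40.3))]
= (1/0.9950) ln[6.686 × 0.6191] = 1.005 × ln(4.139) = 1.005 × 1.420 = 1.428 d.
L(t_c) = L₀ e^(−k_d t_c) = 40.3 × 0.7789 = 31.39 mg/L, and at the critical point k_2 D_c = k_d L, so D_c = (0.175/1.17) × 31.39 = 4.695 mg/L.
Minimum DO = C_s − D_c = 9.56 − 4.695 = 4.865 mg/L.
x_c = v t_c = 0.843 m/s × 1.428 d × 86400 s/d = 104000 m ≈ 104 km.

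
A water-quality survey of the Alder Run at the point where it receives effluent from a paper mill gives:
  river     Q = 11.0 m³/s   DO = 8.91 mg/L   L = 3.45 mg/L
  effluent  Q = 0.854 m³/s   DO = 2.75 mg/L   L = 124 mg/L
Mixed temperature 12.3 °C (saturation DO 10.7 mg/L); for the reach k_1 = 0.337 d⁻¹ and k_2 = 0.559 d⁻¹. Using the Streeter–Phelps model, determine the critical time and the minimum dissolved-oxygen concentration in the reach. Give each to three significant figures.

t_c ≈ 1.70 d; minimum DO ≈ 6.57 mg/L

Mixed DO = (11.0×8.91 + 0.854×2.75)/(11.0+0.854) = 100.4/11.85 = 8.466 mg/L.
Mixed L₀ = (11.0×3.45 + 0.854×124)/(11.85) = 143.8/11.85 = 12.13 mg/L.
Initial deficit D₀ = C_s − DO₀ = 10.7 − 8.466 = 2.234 mg/L.
t_c = (1/0.2220) ln[(0.559/0.337)(1 − 2.234×0.2220/(0.337×12.13))] = 4.505 × ln(1.458) = 1.697 d.
D_c = (0.337/0.559) × 12.13 × e^(−0.337×1.697) = 0.6029 × 12.13 × 0.5644 = 4.129 mg/L.
Minimum DO = 10.7 − 4.129 = 6.571 mg/L.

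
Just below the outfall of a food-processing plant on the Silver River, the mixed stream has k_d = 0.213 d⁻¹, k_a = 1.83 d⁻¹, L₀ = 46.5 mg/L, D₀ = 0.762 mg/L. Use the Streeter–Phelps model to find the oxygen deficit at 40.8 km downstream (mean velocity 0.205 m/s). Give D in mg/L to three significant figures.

D ≈ 3.67 mg/L

Travel time t = x/v = 40.8 km / (0.205 m/s) = 40800 m / 0.205 m/s = 199000 s = 2.304 d.
k_d L₀/(k_a−k_d) = 0.213×46.5/(1.83−0.213) = 9.905/1.617 = 6.125 mg/L.
e^(−k_d t) = e^(−0.213×2.304) = 0.6122; e^(−k_a t) = e^(−1.83×2.304) = 0.01477.
D = 6.125 × (0.6122 − 0.01477) + 0.762 × 0.01477 = 3.660 + 0.01125 = 3.671 mg/L.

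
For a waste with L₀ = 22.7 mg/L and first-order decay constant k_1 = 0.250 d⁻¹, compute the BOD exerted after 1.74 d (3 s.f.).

y_t = L₀(1 − e^(−k_1 t)) = 22.7 × (1 − e^(−0.250×1.74))
= 22.7 × (1 − 0.6473) = 22.7 × 0.3527 = 8.007 mg/L.

y ≈ 8.01 mg/L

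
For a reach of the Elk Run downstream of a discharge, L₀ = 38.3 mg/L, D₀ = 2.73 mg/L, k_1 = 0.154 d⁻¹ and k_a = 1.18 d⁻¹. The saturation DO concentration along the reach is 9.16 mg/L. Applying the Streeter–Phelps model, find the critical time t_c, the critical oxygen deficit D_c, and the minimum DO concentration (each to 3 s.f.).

With k_a/k_1 = 7.662 and 1 − D₀(k_a−k_1)/(k_1 L₀) = 0.5251,
t_c = ln(7.662 × 0.5251) / (1.18 − 0.154) = ln(4.024) / 1.026 = 1.392/1.026 = 1.357 d.
D_c = (k_1/k_a) L₀ e^(−k_1 t_c) = (0.154/1.18) × 38.3 × e^(−0.154×1.357) = 0.1305 × 38.3 × 0.8114 = 4.056 mg/L.
Minimum DO = C_s − D_c = 9.16 − 4.056 = 5.104 mg/L.

t_c ≈ 1.36 d; D_c ≈ 4.06 mg/L; min DO ≈ 5.10 mg/L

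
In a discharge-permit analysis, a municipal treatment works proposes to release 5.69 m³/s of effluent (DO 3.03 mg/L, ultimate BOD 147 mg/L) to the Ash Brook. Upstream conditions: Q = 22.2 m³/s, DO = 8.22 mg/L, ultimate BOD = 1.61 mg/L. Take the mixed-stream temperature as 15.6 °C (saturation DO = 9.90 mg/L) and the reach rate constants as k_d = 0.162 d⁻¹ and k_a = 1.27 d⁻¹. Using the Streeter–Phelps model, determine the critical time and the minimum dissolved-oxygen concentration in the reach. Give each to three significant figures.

t_c ≈ 1.03 d; minimum DO ≈ 6.53 mg/L

Mixed DO = (22.2×8.22 + 5.69×3.03)/(22.2+5.69) = 199.7/27.89 = 7.161 mg/L.
Mixed L₀ = (22.2×1.61 + 5.69×147)/(27.89) = 872.2/27.89 = 31.27 mg/L.
Initial deficit D₀ = C_s − DO₀ = 9.90 − 7.161 = 2.739 mg/L.
t_c = (1/1.108) ln[(1.27/0.162)(1 − 2.739×1.108/(0.162×31.27))] = 0.9025 × ln(3.144) = 1.034 d.
D_c = (0.162/1.27) × 31.27 × e^(−0.162×1.034) = 0.1276 × 31.27 × 0.8458 = 3.374 mg/L.
Minimum DO = 9.90 − 3.374 = 6.526 mg/L.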